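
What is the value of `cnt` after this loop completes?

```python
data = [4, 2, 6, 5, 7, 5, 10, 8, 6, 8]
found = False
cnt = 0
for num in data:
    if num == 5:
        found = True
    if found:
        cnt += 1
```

Let's trace through this code step by step.

Initialize: data = [4, 2, 6, 5, 7, 5, 10, 8, 6, 8]
Initialize: found = False
Initialize: cnt = 0
Entering loop: for num in data:
After iteration 1: num = 4, found = False, cnt = 0
After iteration 2: num = 2, found = False, cnt = 0
After iteration 3: num = 6, found = False, cnt = 0
After iteration 4: num = 5, found = True, cnt = 1
After iteration 5: num = 7, found = True, cnt = 2
After iteration 6: num = 5, found = True, cnt = 3
After iteration 7: num = 10, found = True, cnt = 4
After iteration 8: num = 8, found = True, cnt = 5
After iteration 9: num = 6, found = True, cnt = 6
After iteration 10: num = 8, found = True, cnt = 7
Loop ends.

Final answer: 7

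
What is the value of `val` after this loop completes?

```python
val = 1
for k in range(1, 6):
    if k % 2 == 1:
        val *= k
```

Let's trace through this code step by step.

Initialize: val = 1
Entering loop: for k in range(1, 6):
After iteration 1: k = 1, val = 1
After iteration 2: k = 2, val = 1
After iteration 3: k = 3, val = 3
After iteration 4: k = 4, val = 3
After iteration 5: k = 5, val = 15
Loop ends.

Final answer: 15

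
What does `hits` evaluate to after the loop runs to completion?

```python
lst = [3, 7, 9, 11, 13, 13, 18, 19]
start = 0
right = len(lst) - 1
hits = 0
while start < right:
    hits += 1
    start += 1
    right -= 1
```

Let's trace through this code step by step.

Initialize: lst = [3, 7, 9, 11, 13, 13, 18, 19]
Initialize: start = 0
Initialize: right = 7
Initialize: hits = 0
Entering loop: while start < right:
After iteration 1: start = 1, right = 6, hits = 1
After iteration 2: start = 2, right = 5, hits = 2
After iteration 3: start = 3, right = 4, hits = 3
After iteration 4: start = 4, right = 3, hits = 4
Loop ends.

Final answer: 4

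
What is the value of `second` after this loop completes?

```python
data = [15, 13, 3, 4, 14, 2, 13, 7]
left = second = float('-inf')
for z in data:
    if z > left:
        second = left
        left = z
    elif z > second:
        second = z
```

Let's trace through this code step by step.

Initialize: data = [15, 13, 3, 4, 14, 2, 13, 7]
Initialize: left = -inf
Initialize: second = -inf
Entering loop: for z in data:
After iteration 1: z = 15, left = 15, second = -inf
After iteration 2: z = 13, left = 15, second = 13
After iteration 3: z = 3, left = 15, second = 13
After iteration 4: z = 4, left = 15, second = 13
After iteration 5: z = 14, left = 15, second = 14
After iteration 6: z = 2, left = 15, second = 14
After iteration 7: z = 13, left = 15, second = 14
After iteration 8: z = 7, left = 15, second = 14
Loop ends.

Final answer: 14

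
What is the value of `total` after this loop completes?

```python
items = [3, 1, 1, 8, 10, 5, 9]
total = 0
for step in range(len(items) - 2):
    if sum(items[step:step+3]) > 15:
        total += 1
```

Let's trace through this code step by step.

Initialize: items = [3, 1, 1, 8, 10, 5, 9]
Initialize: total = 0
Entering loop: for step in range(len(items) - 2):
After iteration 1: step = 0, total = 0
After iteration 2: step = 1, total = 0
After iteration 3: step = 2, total = 1
After iteration 4: step = 3, total = 2
After iteration 5: step = 4, total = 3
Loop ends.

Final answer: 3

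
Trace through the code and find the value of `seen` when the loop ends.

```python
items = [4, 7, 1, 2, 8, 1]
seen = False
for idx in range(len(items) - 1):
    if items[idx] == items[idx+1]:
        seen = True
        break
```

Let's trace through this code step by step.

Initialize: items = [4, 7, 1, 2, 8, 1]
Initialize: seen = False
Entering loop: for idx in range(len(items) - 1):
After iteration 1: idx = 0, seen = False
After iteration 2: idx = 1, seen = False
After iteration 3: idx = 2, seen = False
After iteration 4: idx = 3, seen = False
After iteration 5: idx = 4, seen = False
Loop ends.

Final answer: False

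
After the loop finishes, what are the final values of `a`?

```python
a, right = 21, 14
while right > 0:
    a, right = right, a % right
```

Let's trace through this code step by step.

Initialize: a = 21
Initialize: right = 14
Entering loop: while right > 0:
After iteration 1: a = 14, right = 7
After iteration 2: a = 7, right = 0
Loop ends.

Final answer: 7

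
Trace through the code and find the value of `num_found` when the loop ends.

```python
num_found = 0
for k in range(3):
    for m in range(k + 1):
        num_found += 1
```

Let's trace through this code step by step.

Initialize: num_found = 0
Entering loop: for k in range(3):
After iteration 1: k = 0, num_found = 1, m = 0
After iteration 2: k = 1, num_found = 3, m = 1
After iteration 3: k = 2, num_found = 6, m = 2
Loop ends.

Final answer: 6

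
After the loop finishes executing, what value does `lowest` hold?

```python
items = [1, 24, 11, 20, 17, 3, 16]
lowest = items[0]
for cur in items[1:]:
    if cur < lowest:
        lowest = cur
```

Let's trace through this code step by step.

Initialize: items = [1, 24, 11, 20, 17, 3, 16]
Initialize: lowest = 1
Entering loop: for cur in items[1:]:
After iteration 1: cur = 24, lowest = 1
After iteration 2: cur = 11, lowest = 1
After iteration 3: cur = 20, lowest = 1
After iteration 4: cur = 17, lowest = 1
After iteration 5: cur = 3, lowest = 1
After iteration 6: cur = 16, lowest = 1
Loop ends.

Final answer: 1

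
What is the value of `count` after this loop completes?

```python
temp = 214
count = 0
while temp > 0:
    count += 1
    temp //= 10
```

Let's trace through this code step by step.

Initialize: temp = 214
Initialize: count = 0
Entering loop: while temp > 0:
After iteration 1: temp = 21, count = 1
After iteration 2: temp = 2, count = 2
After iteration 3: temp = 0, count = 3
Loop ends.

Final answer: 3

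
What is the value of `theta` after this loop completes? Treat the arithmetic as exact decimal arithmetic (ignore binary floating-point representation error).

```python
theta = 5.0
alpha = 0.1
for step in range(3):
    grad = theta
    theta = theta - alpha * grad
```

Let's trace through this code step by step.

Initialize: theta = 5.0
Initialize: alpha = 0.1
Entering loop: for step in range(3):
After iteration 1: step = 0, theta = 4.5, grad = 5.0
After iteration 2: step = 1, theta = 4.05, grad = 4.5
After iteration 3: step = 2, theta = 3.645, grad = 4.05
Loop ends.

Final answer: 3.645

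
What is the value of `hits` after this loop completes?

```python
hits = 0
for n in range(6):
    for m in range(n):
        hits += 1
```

Let's trace through this code step by step.

Initialize: hits = 0
Entering loop: for n in range(6):
After iteration 1: n = 0, hits = 0
After iteration 2: n = 1, hits = 1, m = 0
After iteration 3: n = 2, hits = 3, m = 1
After iteration 4: n = 3, hits = 6, m = 2
After iteration 5: n = 4, hits = 10, m = 3
After iteration 6: n = 5, hits = 15, m = 4
Loop ends.

Final answer: 15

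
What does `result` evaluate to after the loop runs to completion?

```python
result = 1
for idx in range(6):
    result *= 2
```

Let's trace through this code step by step.

Initialize: result = 1
Entering loop: for idx in range(6):
After iteration 1: idx = 0, result = 2
After iteration 2: idx = 1, result = 4
After iteration 3: idx = 2, result = 8
After iteration 4: idx = 3, result = 16
After iteration 5: idx = 4, result = 32
After iteration 6: idx = 5, result = 64
Loop ends.

Final answer: 64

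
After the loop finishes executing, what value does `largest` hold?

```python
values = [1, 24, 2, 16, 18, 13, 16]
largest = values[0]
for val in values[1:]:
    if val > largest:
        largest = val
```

Let's trace through this code step by step.

Initialize: values = [1, 24, 2, 16, 18, 13, 16]
Initialize: largest = 1
Entering loop: for val in values[1:]:
After iteration 1: val = 24, largest = 24
After iteration 2: val = 2, largest = 24
After iteration 3: val = 16, largest = 24
After iteration 4: val = 18, largest = 24
After iteration 5: val = 13, largest = 24
After iteration 6: val = 16, largest = 24
Loop ends.

Final answer: 24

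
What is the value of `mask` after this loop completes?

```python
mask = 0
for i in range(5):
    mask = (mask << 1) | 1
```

Let's trace through this code step by step.

Initialize: mask = 0
Entering loop: for i in range(5):
After iteration 1: i = 0, mask = 1
After iteration 2: i = 1, mask = 3
After iteration 3: i = 2, mask = 7
After iteration 4: i = 3, mask = 15
After iteration 5: i = 4, mask = 31
Loop ends.

Final answer: 31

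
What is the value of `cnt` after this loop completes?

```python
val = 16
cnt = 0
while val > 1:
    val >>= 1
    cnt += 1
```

Let's trace through this code step by step.

Initialize: val = 16
Initialize: cnt = 0
Entering loop: while val > 1:
After iteration 1: val = 8, cnt = 1
After iteration 2: val = 4, cnt = 2
After iteration 3: val = 2, cnt = 3
After iteration 4: val = 1, cnt = 4
Loop ends.

Final answer: 4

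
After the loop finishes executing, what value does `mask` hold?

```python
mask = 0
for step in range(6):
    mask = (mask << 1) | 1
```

Let's trace through this code step by step.

Initialize: mask = 0
Entering loop: for step in range(6):
After iteration 1: step = 0, mask = 1
After iteration 2: step = 1, mask = 3
After iteration 3: step = 2, mask = 7
After iteration 4: step = 3, mask = 15
After iteration 5: step = 4, mask = 31
After iteration 6: step = 5, mask = 63
Loop ends.

Final answer: 63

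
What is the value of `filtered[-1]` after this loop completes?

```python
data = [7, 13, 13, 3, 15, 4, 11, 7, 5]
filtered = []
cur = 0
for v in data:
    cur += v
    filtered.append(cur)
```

Let's trace through this code step by step.

Initialize: data = [7, 13, 13, 3, 15, 4, 11, 7, 5]
Initialize: filtered = []
Initialize: cur = 0
Entering loop: for v in data:
After iteration 1: v = 7, filtered = [7], cur = 7
After iteration 2: v = 13, filtered = [7, 20], cur = 20
After iteration 3: v = 13, filtered = [7, 20, 33], cur = 33
After iteration 4: v = 3, filtered = [7, 20, 33, 36], cur = 36
After iteration 5: v = 15, filtered = [7, 20, 33, 36, 51], cur = 51
After iteration 6: v = 4, filtered = [7, 20, 33, 36, 51, 55], cur = 55
After iteration 7: v = 11, filtered = [7, 20, 33, 36, 51, 55, 66], cur = 66
After iteration 8: v = 7, filtered = [7, 20, 33, 36, 51, 55, 66, 73], cur = 73
After iteration 9: v = 5, filtered = [7, 20, 33, 36, 51, 55, 66, 73, 78], cur = 78
Loop ends.
filtered[-1] = 78

Final answer: 78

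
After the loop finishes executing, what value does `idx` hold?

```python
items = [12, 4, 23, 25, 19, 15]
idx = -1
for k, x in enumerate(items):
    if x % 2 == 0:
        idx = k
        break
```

Let's trace through this code step by step.

Initialize: items = [12, 4, 23, 25, 19, 15]
Initialize: idx = -1
Entering loop: for k, x in enumerate(items):
After iteration 1: k = 0, x = 12, idx = 0
Loop ends.

Final answer: 0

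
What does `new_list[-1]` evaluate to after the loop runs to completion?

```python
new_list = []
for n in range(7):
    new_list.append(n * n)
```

Let's trace through this code step by step.

Initialize: new_list = []
Entering loop: for n in range(7):
After iteration 1: n = 0, new_list = [0]
After iteration 2: n = 1, new_list = [0, 1]
After iteration 3: n = 2, new_list = [0, 1, 4]
After iteration 4: n = 3, new_list = [0, 1, 4, 9]
After iteration 5: n = 4, new_list = [0, 1, 4, 9, 16]
After iteration 6: n = 5, new_list = [0, 1, 4, 9, 16, 25]
After iteration 7: n = 6, new_list = [0, 1, 4, 9, 16, 25, 36]
Loop ends.
new_list[-1] = 36

Final answer: 36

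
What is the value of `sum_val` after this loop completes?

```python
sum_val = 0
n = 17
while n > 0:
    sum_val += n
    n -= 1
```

Let's trace through this code step by step.

Initialize: sum_val = 0
Initialize: n = 17
Entering loop: while n > 0:
After iteration 1: sum_val = 17, n = 16
After iteration 2: sum_val = 33, n = 15
After iteration 3: sum_val = 48, n = 14
After iteration 4: sum_val = 62, n = 13
After iteration 5: sum_val = 75, n = 12
After iteration 6: sum_val = 87, n = 11
After iteration 7: sum_val = 98, n = 10
After iteration 8: sum_val = 108, n = 9
After iteration 9: sum_val = 117, n = 8
After iteration 10: sum_val = 125, n = 7
After iteration 11: sum_val = 132, n = 6
After iteration 12: sum_val = 138, n = 5
After iteration 13: sum_val = 143, n = 4
After iteration 14: sum_val = 147, n = 3
After iteration 15: sum_val = 150, n = 2
After iteration 16: sum_val = 152, n = 1
After iteration 17: sum_val = 153, n = 0
Loop ends.

Final answer: 153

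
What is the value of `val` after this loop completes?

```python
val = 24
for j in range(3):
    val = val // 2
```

Let's trace through this code step by step.

Initialize: val = 24
Entering loop: for j in range(3):
After iteration 1: j = 0, val = 12
After iteration 2: j = 1, val = 6
After iteration 3: j = 2, val = 3
Loop ends.

Final answer: 3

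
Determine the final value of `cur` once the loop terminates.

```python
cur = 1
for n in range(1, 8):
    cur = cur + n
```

Let's trace through this code step by step.

Initialize: cur = 1
Entering loop: for n in range(1, 8):
After iteration 1: n = 1, cur = 2
After iteration 2: n = 2, cur = 4
After iteration 3: n = 3, cur = 7
After iteration 4: n = 4, cur = 11
After iteration 5: n = 5, cur = 16
After iteration 6: n = 6, cur = 22
After iteration 7: n = 7, cur = 29
Loop ends.

Final answer: 29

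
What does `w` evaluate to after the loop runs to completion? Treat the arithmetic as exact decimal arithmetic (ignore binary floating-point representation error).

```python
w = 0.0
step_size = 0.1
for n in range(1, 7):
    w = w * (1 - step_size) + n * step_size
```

Let's trace through this code step by step.

Initialize: w = 0.0
Initialize: step_size = 0.1
Entering loop: for n in range(1, 7):
After iteration 1: n = 1, w = 0.1
After iteration 2: n = 2, w = 0.29
After iteration 3: n = 3, w = 0.561
After iteration 4: n = 4, w = 0.9049
After iteration 5: n = 5, w = 1.31441
After iteration 6: n = 6, w = 1.782969
Loop ends.

Final answer: 1.782969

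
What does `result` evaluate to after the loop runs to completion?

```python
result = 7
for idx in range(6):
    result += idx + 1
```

Let's trace through this code step by step.

Initialize: result = 7
Entering loop: for idx in range(6):
After iteration 1: idx = 0, result = 8
After iteration 2: idx = 1, result = 10
After iteration 3: idx = 2, result = 13
After iteration 4: idx = 3, result = 17
After iteration 5: idx = 4, result = 22
After iteration 6: idx = 5, result = 28
Loop ends.

Final answer: 28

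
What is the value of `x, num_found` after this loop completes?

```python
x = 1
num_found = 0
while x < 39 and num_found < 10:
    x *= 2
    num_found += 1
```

Let's trace through this code step by step.

Initialize: x = 1
Initialize: num_found = 0
Entering loop: while x < 39 and num_found < 10:
After iteration 1: x = 2, num_found = 1
After iteration 2: x = 4, num_found = 2
After iteration 3: x = 8, num_found = 3
After iteration 4: x = 16, num_found = 4
After iteration 5: x = 32, num_found = 5
After iteration 6: x = 64, num_found = 6
Loop ends.

Final answer: 64, 6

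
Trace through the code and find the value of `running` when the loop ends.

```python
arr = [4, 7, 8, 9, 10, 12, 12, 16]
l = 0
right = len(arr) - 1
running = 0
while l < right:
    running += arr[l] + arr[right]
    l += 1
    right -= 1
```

Let's trace through this code step by step.

Initialize: arr = [4, 7, 8, 9, 10, 12, 12, 16]
Initialize: l = 0
Initialize: right = 7
Initialize: running = 0
Entering loop: while l < right:
After iteration 1: l = 1, right = 6, running = 20
After iteration 2: l = 2, right = 5, running = 39
After iteration 3: l = 3, right = 4, running = 59
After iteration 4: l = 4, right = 3, running = 78
Loop ends.

Final answer: 78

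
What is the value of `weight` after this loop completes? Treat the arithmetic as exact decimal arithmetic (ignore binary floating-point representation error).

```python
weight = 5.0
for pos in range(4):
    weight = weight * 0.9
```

Let's trace through this code step by step.

Initialize: weight = 5.0
Entering loop: for pos in range(4):
After iteration 1: pos = 0, weight = 4.5
After iteration 2: pos = 1, weight = 4.05
After iteration 3: pos = 2, weight = 3.645
After iteration 4: pos = 3, weight = 3.2805
Loop ends.

Final answer: 3.2805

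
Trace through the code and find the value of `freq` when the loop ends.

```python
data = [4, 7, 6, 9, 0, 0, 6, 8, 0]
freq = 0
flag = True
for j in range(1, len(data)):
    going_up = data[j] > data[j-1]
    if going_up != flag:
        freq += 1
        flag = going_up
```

Let's trace through this code step by step.

Initialize: data = [4, 7, 6, 9, 0, 0, 6, 8, 0]
Initialize: freq = 0
Initialize: flag = True
Entering loop: for j in range(1, len(data)):
After iteration 1: j = 1, freq = 0, flag = True, going_up = True
After iteration 2: j = 2, freq = 1, flag = False, going_up = False
After iteration 3: j = 3, freq = 2, flag = True, going_up = True
After iteration 4: j = 4, freq = 3, flag = False, going_up = False
After iteration 5: j = 5, freq = 3, flag = False, going_up = False
After iteration 6: j = 6, freq = 4, flag = True, going_up = True
After iteration 7: j = 7, freq = 4, flag = True, going_up = True
After iteration 8: j = 8, freq = 5, flag = False, going_up = False
Loop ends.

Final answer: 5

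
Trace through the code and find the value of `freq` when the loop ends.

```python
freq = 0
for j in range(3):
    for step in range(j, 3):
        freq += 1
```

Let's trace through this code step by step.

Initialize: freq = 0
Entering loop: for j in range(3):
After iteration 1: j = 0, freq = 3
After iteration 2: j = 1, freq = 5
After iteration 3: j = 2, freq = 6
Loop ends.

Final answer: 6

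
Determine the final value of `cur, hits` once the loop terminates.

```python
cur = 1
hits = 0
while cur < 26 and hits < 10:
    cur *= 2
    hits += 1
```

Let's trace through this code step by step.

Initialize: cur = 1
Initialize: hits = 0
Entering loop: while cur < 26 and hits < 10:
After iteration 1: cur = 2, hits = 1
After iteration 2: cur = 4, hits = 2
After iteration 3: cur = 8, hits = 3
After iteration 4: cur = 16, hits = 4
After iteration 5: cur = 32, hits = 5
Loop ends.

Final answer: 32, 5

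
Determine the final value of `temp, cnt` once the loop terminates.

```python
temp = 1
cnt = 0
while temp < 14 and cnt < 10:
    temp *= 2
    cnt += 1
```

Let's trace through this code step by step.

Initialize: temp = 1
Initialize: cnt = 0
Entering loop: while temp < 14 and cnt < 10:
After iteration 1: temp = 2, cnt = 1
After iteration 2: temp = 4, cnt = 2
After iteration 3: temp = 8, cnt = 3
After iteration 4: temp = 16, cnt = 4
Loop ends.

Final answer: 16, 4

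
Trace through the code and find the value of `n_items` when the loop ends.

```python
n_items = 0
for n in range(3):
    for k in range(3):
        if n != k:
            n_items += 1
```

Let's trace through this code step by step.

Initialize: n_items = 0
Entering loop: for n in range(3):
After iteration 1: n = 0, n_items = 2
After iteration 2: n = 1, n_items = 4
After iteration 3: n = 2, n_items = 6
Loop ends.

Final answer: 6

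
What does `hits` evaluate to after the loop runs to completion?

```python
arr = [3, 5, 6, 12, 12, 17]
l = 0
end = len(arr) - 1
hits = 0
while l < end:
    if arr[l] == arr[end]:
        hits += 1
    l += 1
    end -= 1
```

Let's trace through this code step by step.

Initialize: arr = [3, 5, 6, 12, 12, 17]
Initialize: l = 0
Initialize: end = 5
Initialize: hits = 0
Entering loop: while l < end:
After iteration 1: l = 1, end = 4, hits = 0
After iteration 2: l = 2, end = 3, hits = 0
After iteration 3: l = 3, end = 2, hits = 0
Loop ends.

Final answer: 0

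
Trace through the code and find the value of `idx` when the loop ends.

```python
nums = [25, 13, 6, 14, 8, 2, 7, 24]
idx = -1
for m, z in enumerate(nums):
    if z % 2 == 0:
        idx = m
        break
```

Let's trace through this code step by step.

Initialize: nums = [25, 13, 6, 14, 8, 2, 7, 24]
Initialize: idx = -1
Entering loop: for m, z in enumerate(nums):
After iteration 1: m = 0, z = 25, idx = -1
After iteration 2: m = 1, z = 13, idx = -1
After iteration 3: m = 2, z = 6, idx = 2
Loop ends.

Final answer: 2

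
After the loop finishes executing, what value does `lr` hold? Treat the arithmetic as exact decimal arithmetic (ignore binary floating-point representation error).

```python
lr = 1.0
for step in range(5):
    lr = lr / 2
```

Let's trace through this code step by step.

Initialize: lr = 1.0
Entering loop: for step in range(5):
After iteration 1: step = 0, lr = 0.5
After iteration 2: step = 1, lr = 0.25
After iteration 3: step = 2, lr = 0.125
After iteration 4: step = 3, lr = 0.0625
After iteration 5: step = 4, lr = 0.03125
Loop ends.

Final answer: 0.03125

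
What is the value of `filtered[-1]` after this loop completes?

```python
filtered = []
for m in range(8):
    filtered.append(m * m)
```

Let's trace through this code step by step.

Initialize: filtered = []
Entering loop: for m in range(8):
After iteration 1: m = 0, filtered = [0]
After iteration 2: m = 1, filtered = [0, 1]
After iteration 3: m = 2, filtered = [0, 1, 4]
After iteration 4: m = 3, filtered = [0, 1, 4, 9]
After iteration 5: m = 4, filtered = [0, 1, 4, 9, 16]
After iteration 6: m = 5, filtered = [0, 1, 4, 9, 16, 25]
After iteration 7: m = 6, filtered = [0, 1, 4, 9, 16, 25, 36]
After iteration 8: m = 7, filtered = [0, 1, 4, 9, 16, 25, 36, 49]
Loop ends.
filtered[-1] = 49

Final answer: 49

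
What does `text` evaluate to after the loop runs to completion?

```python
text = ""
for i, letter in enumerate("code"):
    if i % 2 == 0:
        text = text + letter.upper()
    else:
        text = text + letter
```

Let's trace through this code step by step.

Initialize: text = ''
Entering loop: for i, letter in enumerate("code"):
After iteration 1: i = 0, letter = 'c', text = 'C'
After iteration 2: i = 1, letter = 'o', text = 'Co'
After iteration 3: i = 2, letter = 'd', text = 'CoD'
After iteration 4: i = 3, letter = 'e', text = 'CoDe'
Loop ends.

Final answer: 'CoDe'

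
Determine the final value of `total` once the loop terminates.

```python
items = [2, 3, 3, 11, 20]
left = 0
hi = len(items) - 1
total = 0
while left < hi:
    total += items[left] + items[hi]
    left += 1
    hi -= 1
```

Let's trace through this code step by step.

Initialize: items = [2, 3, 3, 11, 20]
Initialize: left = 0
Initialize: hi = 4
Initialize: total = 0
Entering loop: while left < hi:
After iteration 1: left = 1, hi = 3, total = 22
After iteration 2: left = 2, hi = 2, total = 36
Loop ends.

Final answer: 36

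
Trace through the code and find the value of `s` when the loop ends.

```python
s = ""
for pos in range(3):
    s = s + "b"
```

Let's trace through this code step by step.

Initialize: s = ''
Entering loop: for pos in range(3):
After iteration 1: pos = 0, s = 'b'
After iteration 2: pos = 1, s = 'bb'
After iteration 3: pos = 2, s = 'bbb'
Loop ends.

Final answer: 'bbb'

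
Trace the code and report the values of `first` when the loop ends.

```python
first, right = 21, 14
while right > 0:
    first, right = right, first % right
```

Let's trace through this code step by step.

Initialize: first = 21
Initialize: right = 14
Entering loop: while right > 0:
After iteration 1: first = 14, right = 7
After iteration 2: first = 7, right = 0
Loop ends.

Final answer: 7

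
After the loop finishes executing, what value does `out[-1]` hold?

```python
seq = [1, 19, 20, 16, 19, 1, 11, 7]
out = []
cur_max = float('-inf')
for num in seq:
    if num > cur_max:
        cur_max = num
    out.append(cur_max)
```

Let's trace through this code step by step.

Initialize: seq = [1, 19, 20, 16, 19, 1, 11, 7]
Initialize: out = []
Initialize: cur_max = -inf
Entering loop: for num in seq:
After iteration 1: num = 1, out = [1], cur_max = 1
After iteration 2: num = 19, out = [1, 19], cur_max = 19
After iteration 3: num = 20, out = [1, 19, 20], cur_max = 20
After iteration 4: num = 16, out = [1, 19, 20, 20], cur_max = 20
After iteration 5: num = 19, out = [1, 19, 20, 20, 20], cur_max = 20
After iteration 6: num = 1, out = [1, 19, 20, 20, 20, 20], cur_max = 20
After iteration 7: num = 11, out = [1, 19, 20, 20, 20, 20, 20], cur_max = 20
After iteration 8: num = 7, out = [1, 19, 20, 20, 20, 20, 20, 20], cur_max = 20
Loop ends.
out[-1] = 20

Final answer: 20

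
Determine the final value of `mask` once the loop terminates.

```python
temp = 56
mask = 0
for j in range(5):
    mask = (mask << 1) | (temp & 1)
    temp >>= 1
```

Let's trace through this code step by step.

Initialize: temp = 56
Initialize: mask = 0
Entering loop: for j in range(5):
After iteration 1: j = 0, temp = 28, mask = 0
After iteration 2: j = 1, temp = 14, mask = 0
After iteration 3: j = 2, temp = 7, mask = 0
After iteration 4: j = 3, temp = 3, mask = 1
After iteration 5: j = 4, temp = 1, mask = 3
Loop ends.

Final answer: 3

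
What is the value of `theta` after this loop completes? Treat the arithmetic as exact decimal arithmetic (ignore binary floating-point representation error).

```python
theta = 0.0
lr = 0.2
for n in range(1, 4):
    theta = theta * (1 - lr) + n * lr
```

Let's trace through this code step by step.

Initialize: theta = 0.0
Initialize: lr = 0.2
Entering loop: for n in range(1, 4):
After iteration 1: n = 1, theta = 0.2
After iteration 2: n = 2, theta = 0.56
After iteration 3: n = 3, theta = 1.048
Loop ends.

Final answer: 1.048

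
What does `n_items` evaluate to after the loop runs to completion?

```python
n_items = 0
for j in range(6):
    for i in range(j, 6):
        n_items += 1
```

Let's trace through this code step by step.

Initialize: n_items = 0
Entering loop: for j in range(6):
After iteration 1: j = 0, n_items = 6
After iteration 2: j = 1, n_items = 11
After iteration 3: j = 2, n_items = 15
After iteration 4: j = 3, n_items = 18
After iteration 5: j = 4, n_items = 20
After iteration 6: j = 5, n_items = 21
Loop ends.

Final answer: 21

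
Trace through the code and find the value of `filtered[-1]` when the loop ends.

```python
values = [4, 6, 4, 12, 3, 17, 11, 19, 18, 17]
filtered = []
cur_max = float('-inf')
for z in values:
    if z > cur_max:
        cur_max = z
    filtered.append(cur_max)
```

Let's trace through this code step by step.

Initialize: values = [4, 6, 4, 12, 3, 17, 11, 19, 18, 17]
Initialize: filtered = []
Initialize: cur_max = -inf
Entering loop: for z in values:
After iteration 1: z = 4, filtered = [4], cur_max = 4
After iteration 2: z = 6, filtered = [4, 6], cur_max = 6
After iteration 3: z = 4, filtered = [4, 6, 6], cur_max = 6
After iteration 4: z = 12, filtered = [4, 6, 6, 12], cur_max = 12
After iteration 5: z = 3, filtered = [4, 6, 6, 12, 12], cur_max = 12
After iteration 6: z = 17, filtered = [4, 6, 6, 12, 12, 17], cur_max = 17
After iteration 7: z = 11, filtered = [4, 6, 6, 12, 12, 17, 17], cur_max = 17
After iteration 8: z = 19, filtered = [4, 6, 6, 12, 12, 17, 17, 19], cur_max = 19
After iteration 9: z = 18, filtered = [4, 6, 6, 12, 12, 17, 17, 19, 19], cur_max = 19
After iteration 10: z = 17, filtered = [4, 6, 6, 12, 12, 17, 17, 19, 19, 19], cur_max = 19
Loop ends.
filtered[-1] = 19

Final answer: 19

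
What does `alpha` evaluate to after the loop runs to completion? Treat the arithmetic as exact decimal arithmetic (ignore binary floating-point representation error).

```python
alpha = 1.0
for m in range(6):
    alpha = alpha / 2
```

Let's trace through this code step by step.

Initialize: alpha = 1.0
Entering loop: for m in range(6):
After iteration 1: m = 0, alpha = 0.5
After iteration 2: m = 1, alpha = 0.25
After iteration 3: m = 2, alpha = 0.125
After iteration 4: m = 3, alpha = 0.0625
After iteration 5: m = 4, alpha = 0.03125
After iteration 6: m = 5, alpha = 0.015625
Loop ends.

Final answer: 0.015625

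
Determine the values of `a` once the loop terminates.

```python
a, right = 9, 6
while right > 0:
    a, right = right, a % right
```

Let's trace through this code step by step.

Initialize: a = 9
Initialize: right = 6
Entering loop: while right > 0:
After iteration 1: a = 6, right = 3
After iteration 2: a = 3, right = 0
Loop ends.

Final answer: 3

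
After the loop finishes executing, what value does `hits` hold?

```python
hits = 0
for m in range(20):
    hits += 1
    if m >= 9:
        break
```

Let's trace through this code step by step.

Initialize: hits = 0
Entering loop: for m in range(20):
After iteration 1: m = 0, hits = 1
After iteration 2: m = 1, hits = 2
After iteration 3: m = 2, hits = 3
After iteration 4: m = 3, hits = 4
After iteration 5: m = 4, hits = 5
After iteration 6: m = 5, hits = 6
After iteration 7: m = 6, hits = 7
After iteration 8: m = 7, hits = 8
After iteration 9: m = 8, hits = 9
After iteration 10: m = 9, hits = 10
Loop ends.

Final answer: 10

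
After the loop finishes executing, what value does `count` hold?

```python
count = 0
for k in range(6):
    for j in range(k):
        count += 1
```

Let's trace through this code step by step.

Initialize: count = 0
Entering loop: for k in range(6):
After iteration 1: k = 0, count = 0
After iteration 2: k = 1, count = 1, j = 0
After iteration 3: k = 2, count = 3, j = 1
After iteration 4: k = 3, count = 6, j = 2
After iteration 5: k = 4, count = 10, j = 3
After iteration 6: k = 5, count = 15, j = 4
Loop ends.

Final answer: 15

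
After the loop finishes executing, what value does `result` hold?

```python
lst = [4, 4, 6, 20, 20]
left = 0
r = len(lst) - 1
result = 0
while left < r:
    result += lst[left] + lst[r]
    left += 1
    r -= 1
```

Let's trace through this code step by step.

Initialize: lst = [4, 4, 6, 20, 20]
Initialize: left = 0
Initialize: r = 4
Initialize: result = 0
Entering loop: while left < r:
After iteration 1: left = 1, r = 3, result = 24
After iteration 2: left = 2, r = 2, result = 48
Loop ends.

Final answer: 48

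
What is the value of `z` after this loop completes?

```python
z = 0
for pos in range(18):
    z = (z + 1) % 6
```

Let's trace through this code step by step.

Initialize: z = 0
Entering loop: for pos in range(18):
After iteration 1: pos = 0, z = 1
After iteration 2: pos = 1, z = 2
After iteration 3: pos = 2, z = 3
After iteration 4: pos = 3, z = 4
After iteration 5: pos = 4, z = 5
After iteration 6: pos = 5, z = 0
After iteration 7: pos = 6, z = 1
After iteration 8: pos = 7, z = 2
After iteration 9: pos = 8, z = 3
After iteration 10: pos = 9, z = 4
After iteration 11: pos = 10, z = 5
After iteration 12: pos = 11, z = 0
After iteration 13: pos = 12, z = 1
After iteration 14: pos = 13, z = 2
After iteration 15: pos = 14, z = 3
After iteration 16: pos = 15, z = 4
After iteration 17: pos = 16, z = 5
After iteration 18: pos = 17, z = 0
Loop ends.

Final answer: 0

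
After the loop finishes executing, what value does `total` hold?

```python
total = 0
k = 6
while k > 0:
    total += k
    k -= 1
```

Let's trace through this code step by step.

Initialize: total = 0
Initialize: k = 6
Entering loop: while k > 0:
After iteration 1: total = 6, k = 5
After iteration 2: total = 11, k = 4
After iteration 3: total = 15, k = 3
After iteration 4: total = 18, k = 2
After iteration 5: total = 20, k = 1
After iteration 6: total = 21, k = 0
Loop ends.

Final answer: 21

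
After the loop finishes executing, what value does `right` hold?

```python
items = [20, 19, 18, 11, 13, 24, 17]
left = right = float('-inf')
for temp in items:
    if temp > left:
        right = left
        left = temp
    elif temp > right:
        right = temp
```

Let's trace through this code step by step.

Initialize: items = [20, 19, 18, 11, 13, 24, 17]
Initialize: left = -inf
Initialize: right = -inf
Entering loop: for temp in items:
After iteration 1: temp = 20, left = 20, right = -inf
After iteration 2: temp = 19, left = 20, right = 19
After iteration 3: temp = 18, left = 20, right = 19
After iteration 4: temp = 11, left = 20, right = 19
After iteration 5: temp = 13, left = 20, right = 19
After iteration 6: temp = 24, left = 24, right = 20
After iteration 7: temp = 17, left = 24, right = 20
Loop ends.

Final answer: 20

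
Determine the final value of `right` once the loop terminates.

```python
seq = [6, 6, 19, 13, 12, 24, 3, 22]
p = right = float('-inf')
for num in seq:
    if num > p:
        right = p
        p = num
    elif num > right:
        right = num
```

Let's trace through this code step by step.

Initialize: seq = [6, 6, 19, 13, 12, 24, 3, 22]
Initialize: p = -inf
Initialize: right = -inf
Entering loop: for num in seq:
After iteration 1: num = 6, p = 6, right = -inf
After iteration 2: num = 6, p = 6, right = 6
After iteration 3: num = 19, p = 19, right = 6
After iteration 4: num = 13, p = 19, right = 13
After iteration 5: num = 12, p = 19, right = 13
After iteration 6: num = 24, p = 24, right = 19
After iteration 7: num = 3, p = 24, right = 19
After iteration 8: num = 22, p = 24, right = 22
Loop ends.

Final answer: 22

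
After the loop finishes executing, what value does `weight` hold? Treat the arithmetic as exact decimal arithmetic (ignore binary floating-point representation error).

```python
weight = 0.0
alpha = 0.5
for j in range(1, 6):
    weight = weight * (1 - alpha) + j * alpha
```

Let's trace through this code step by step.

Initialize: weight = 0.0
Initialize: alpha = 0.5
Entering loop: for j in range(1, 6):
After iteration 1: j = 1, weight = 0.5
After iteration 2: j = 2, weight = 1.25
After iteration 3: j = 3, weight = 2.125
After iteration 4: j = 4, weight = 3.0625
After iteration 5: j = 5, weight = 4.03125
Loop ends.

Final answer: 4.03125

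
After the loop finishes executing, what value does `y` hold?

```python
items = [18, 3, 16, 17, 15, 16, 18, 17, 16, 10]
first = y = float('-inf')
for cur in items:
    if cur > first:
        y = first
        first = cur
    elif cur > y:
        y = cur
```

Let's trace through this code step by step.

Initialize: items = [18, 3, 16, 17, 15, 16, 18, 17, 16, 10]
Initialize: first = -inf
Initialize: y = -inf
Entering loop: for cur in items:
After iteration 1: cur = 18, first = 18, y = -inf
After iteration 2: cur = 3, first = 18, y = 3
After iteration 3: cur = 16, first = 18, y = 16
After iteration 4: cur = 17, first = 18, y = 17
After iteration 5: cur = 15, first = 18, y = 17
After iteration 6: cur = 16, first = 18, y = 17
After iteration 7: cur = 18, first = 18, y = 18
After iteration 8: cur = 17, first = 18, y = 18
After iteration 9: cur = 16, first = 18, y = 18
After iteration 10: cur = 10, first = 18, y = 18
Loop ends.

Final answer: 18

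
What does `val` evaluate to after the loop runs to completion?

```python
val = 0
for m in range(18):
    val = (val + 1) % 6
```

Let's trace through this code step by step.

Initialize: val = 0
Entering loop: for m in range(18):
After iteration 1: m = 0, val = 1
After iteration 2: m = 1, val = 2
After iteration 3: m = 2, val = 3
After iteration 4: m = 3, val = 4
After iteration 5: m = 4, val = 5
After iteration 6: m = 5, val = 0
After iteration 7: m = 6, val = 1
After iteration 8: m = 7, val = 2
After iteration 9: m = 8, val = 3
After iteration 10: m = 9, val = 4
After iteration 11: m = 10, val = 5
After iteration 12: m = 11, val = 0
After iteration 13: m = 12, val = 1
After iteration 14: m = 13, val = 2
After iteration 15: m = 14, val = 3
After iteration 16: m = 15, val = 4
After iteration 17: m = 16, val = 5
After iteration 18: m = 17, val = 0
Loop ends.

Final answer: 0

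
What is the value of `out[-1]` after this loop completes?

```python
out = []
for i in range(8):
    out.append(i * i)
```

Let's trace through this code step by step.

Initialize: out = []
Entering loop: for i in range(8):
After iteration 1: i = 0, out = [0]
After iteration 2: i = 1, out = [0, 1]
After iteration 3: i = 2, out = [0, 1, 4]
After iteration 4: i = 3, out = [0, 1, 4, 9]
After iteration 5: i = 4, out = [0, 1, 4, 9, 16]
After iteration 6: i = 5, out = [0, 1, 4, 9, 16, 25]
After iteration 7: i = 6, out = [0, 1, 4, 9, 16, 25, 36]
After iteration 8: i = 7, out = [0, 1, 4, 9, 16, 25, 36, 49]
Loop ends.
out[-1] = 49

Final answer: 49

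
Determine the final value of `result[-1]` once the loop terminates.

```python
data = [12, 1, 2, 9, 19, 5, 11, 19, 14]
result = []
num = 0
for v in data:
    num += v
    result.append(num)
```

Let's trace through this code step by step.

Initialize: data = [12, 1, 2, 9, 19, 5, 11, 19, 14]
Initialize: result = []
Initialize: num = 0
Entering loop: for v in data:
After iteration 1: v = 12, result = [12], num = 12
After iteration 2: v = 1, result = [12, 13], num = 13
After iteration 3: v = 2, result = [12, 13, 15], num = 15
After iteration 4: v = 9, result = [12, 13, 15, 24], num = 24
After iteration 5: v = 19, result = [12, 13, 15, 24, 43], num = 43
After iteration 6: v = 5, result = [12, 13, 15, 24, 43, 48], num = 48
After iteration 7: v = 11, result = [12, 13, 15, 24, 43, 48, 59], num = 59
After iteration 8: v = 19, result = [12, 13, 15, 24, 43, 48, 59, 78], num = 78
After iteration 9: v = 14, result = [12, 13, 15, 24, 43, 48, 59, 78, 92], num = 92
Loop ends.
result[-1] = 92

Final answer: 92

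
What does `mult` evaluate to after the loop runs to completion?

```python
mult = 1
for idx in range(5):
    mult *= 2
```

Let's trace through this code step by step.

Initialize: mult = 1
Entering loop: for idx in range(5):
After iteration 1: idx = 0, mult = 2
After iteration 2: idx = 1, mult = 4
After iteration 3: idx = 2, mult = 8
After iteration 4: idx = 3, mult = 16
After iteration 5: idx = 4, mult = 32
Loop ends.

Final answer: 32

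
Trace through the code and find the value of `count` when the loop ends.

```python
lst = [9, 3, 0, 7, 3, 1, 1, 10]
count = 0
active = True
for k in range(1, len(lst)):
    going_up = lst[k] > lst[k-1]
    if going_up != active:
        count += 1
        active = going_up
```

Let's trace through this code step by step.

Initialize: lst = [9, 3, 0, 7, 3, 1, 1, 10]
Initialize: count = 0
Initialize: active = True
Entering loop: for k in range(1, len(lst)):
After iteration 1: k = 1, count = 1, active = False, going_up = False
After iteration 2: k = 2, count = 1, active = False, going_up = False
After iteration 3: k = 3, count = 2, active = True, going_up = True
After iteration 4: k = 4, count = 3, active = False, going_up = False
After iteration 5: k = 5, count = 3, active = False, going_up = False
After iteration 6: k = 6, count = 3, active = False, going_up = False
After iteration 7: k = 7, count = 4, active = True, going_up = True
Loop ends.

Final answer: 4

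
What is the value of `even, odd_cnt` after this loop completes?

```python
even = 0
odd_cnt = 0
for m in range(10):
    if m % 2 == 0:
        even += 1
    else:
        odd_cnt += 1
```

Let's trace through this code step by step.

Initialize: even = 0
Initialize: odd_cnt = 0
Entering loop: for m in range(10):
After iteration 1: m = 0, even = 1, odd_cnt = 0
After iteration 2: m = 1, even = 1, odd_cnt = 1
After iteration 3: m = 2, even = 2, odd_cnt = 1
After iteration 4: m = 3, even = 2, odd_cnt = 2
After iteration 5: m = 4, even = 3, odd_cnt = 2
After iteration 6: m = 5, even = 3, odd_cnt = 3
After iteration 7: m = 6, even = 4, odd_cnt = 3
After iteration 8: m = 7, even = 4, odd_cnt = 4
After iteration 9: m = 8, even = 5, odd_cnt = 4
After iteration 10: m = 9, even = 5, odd_cnt = 5
Loop ends.

Final answer: 5, 5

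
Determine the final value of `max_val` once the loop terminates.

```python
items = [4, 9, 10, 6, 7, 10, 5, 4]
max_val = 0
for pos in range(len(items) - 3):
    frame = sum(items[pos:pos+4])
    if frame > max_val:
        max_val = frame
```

Let's trace through this code step by step.

Initialize: items = [4, 9, 10, 6, 7, 10, 5, 4]
Initialize: max_val = 0
Entering loop: for pos in range(len(items) - 3):
After iteration 1: pos = 0, max_val = 29, frame = 29
After iteration 2: pos = 1, max_val = 32, frame = 32
After iteration 3: pos = 2, max_val = 33, frame = 33
After iteration 4: pos = 3, max_val = 33, frame = 28
After iteration 5: pos = 4, max_val = 33, frame = 26
Loop ends.

Final answer: 33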